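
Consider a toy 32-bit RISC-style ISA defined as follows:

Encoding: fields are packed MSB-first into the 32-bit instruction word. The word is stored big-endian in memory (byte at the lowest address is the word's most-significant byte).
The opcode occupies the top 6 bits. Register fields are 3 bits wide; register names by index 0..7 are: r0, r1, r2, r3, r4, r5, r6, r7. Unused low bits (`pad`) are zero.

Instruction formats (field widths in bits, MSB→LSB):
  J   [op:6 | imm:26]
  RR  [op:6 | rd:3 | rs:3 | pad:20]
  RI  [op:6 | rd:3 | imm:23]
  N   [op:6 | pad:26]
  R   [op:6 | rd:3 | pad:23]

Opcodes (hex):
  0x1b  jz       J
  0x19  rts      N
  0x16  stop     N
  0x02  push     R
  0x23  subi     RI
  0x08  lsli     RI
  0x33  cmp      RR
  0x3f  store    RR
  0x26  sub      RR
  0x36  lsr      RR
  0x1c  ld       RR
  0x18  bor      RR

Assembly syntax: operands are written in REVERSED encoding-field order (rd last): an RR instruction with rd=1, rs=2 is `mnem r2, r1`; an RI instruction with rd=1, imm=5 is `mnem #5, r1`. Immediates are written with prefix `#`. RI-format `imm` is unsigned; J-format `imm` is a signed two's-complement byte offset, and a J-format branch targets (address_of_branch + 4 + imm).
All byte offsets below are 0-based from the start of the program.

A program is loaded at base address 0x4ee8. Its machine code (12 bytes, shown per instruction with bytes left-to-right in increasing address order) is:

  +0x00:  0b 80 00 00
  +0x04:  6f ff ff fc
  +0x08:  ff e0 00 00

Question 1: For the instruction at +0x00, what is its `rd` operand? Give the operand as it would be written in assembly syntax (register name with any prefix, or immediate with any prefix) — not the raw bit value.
r7

@+00  big-endian(0b 80 00 00) = 0x0b800000
  top 6b → 0x2 → push [R]
  [25:23] rd=7 = r7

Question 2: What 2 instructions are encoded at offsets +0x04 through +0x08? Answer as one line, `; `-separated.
+0x04: 6f ff ff fc ⇒ word 0x6ffffffc (big)
  top 6b → 0x1b → jz [J]
  imm: (w>>0)&0x3ffffff=0x3fffffc (s26→-4) → #-4
+0x08: ff e0 00 00 ⇒ word 0xffe00000 (big)
  top 6b → 0x3f → store [RR]
  rd: (w>>23)&0x7=0x7 → r7
  rs: (w>>20)&0x7=0x6 → r6

jz #-4; store r6, r7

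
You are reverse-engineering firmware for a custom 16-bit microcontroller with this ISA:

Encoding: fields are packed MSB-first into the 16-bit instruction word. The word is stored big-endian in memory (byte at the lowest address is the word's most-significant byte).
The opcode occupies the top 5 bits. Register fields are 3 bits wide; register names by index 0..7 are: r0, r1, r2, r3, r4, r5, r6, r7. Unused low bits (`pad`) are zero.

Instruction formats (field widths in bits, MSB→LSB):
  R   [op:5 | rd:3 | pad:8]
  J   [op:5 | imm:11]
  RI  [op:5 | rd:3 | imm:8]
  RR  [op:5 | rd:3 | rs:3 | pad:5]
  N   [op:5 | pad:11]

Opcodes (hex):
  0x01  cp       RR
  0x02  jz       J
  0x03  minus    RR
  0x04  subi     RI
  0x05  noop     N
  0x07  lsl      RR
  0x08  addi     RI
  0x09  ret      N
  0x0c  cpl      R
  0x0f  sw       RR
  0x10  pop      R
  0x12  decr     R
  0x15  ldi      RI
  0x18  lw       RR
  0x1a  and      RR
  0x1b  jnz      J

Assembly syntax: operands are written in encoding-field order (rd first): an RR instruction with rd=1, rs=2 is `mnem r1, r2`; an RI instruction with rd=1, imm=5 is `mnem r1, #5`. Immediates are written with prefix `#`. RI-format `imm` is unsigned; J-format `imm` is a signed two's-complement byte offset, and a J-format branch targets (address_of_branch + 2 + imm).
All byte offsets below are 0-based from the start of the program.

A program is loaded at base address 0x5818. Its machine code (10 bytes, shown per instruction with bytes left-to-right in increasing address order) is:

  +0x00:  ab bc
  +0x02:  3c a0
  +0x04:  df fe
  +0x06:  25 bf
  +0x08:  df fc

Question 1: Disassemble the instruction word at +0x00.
@+00  big-endian(ab bc) = 0xabbc
  opcode bits[15:11]=0x15: ldi/RI
  rd: (w>>8)&0x7=0x3 → r3
  imm: (w>>0)&0xff=0xbc → #188

ldi r3, #188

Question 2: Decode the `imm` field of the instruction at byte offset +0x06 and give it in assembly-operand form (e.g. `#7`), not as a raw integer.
+0x06: 25 bf ⇒ word 0x25bf (big)
  top 5b → 0x4 → subi [RI]
  rd: (w>>8)&0x7=0x5 → r5
  imm: (w>>0)&0xff=0xbf → #191

#191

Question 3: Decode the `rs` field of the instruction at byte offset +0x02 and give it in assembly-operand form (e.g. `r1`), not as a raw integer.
@+02  big-endian(3c a0) = 0x3ca0
  op=0x3ca0>>11=0x7 ⇒ lsl (RR)
  rd: (w>>8)&0x7=0x4 → r4
  rs: (w>>5)&0x7=0x5 → r5

r5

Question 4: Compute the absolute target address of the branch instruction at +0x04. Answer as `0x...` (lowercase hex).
0x581c

+0x04: df fe ⇒ word 0xdffe (big)
  opcode bits[15:11]=0x1b: jnz/J
  imm: (w>>0)&0x7ff=0x7fe (s11→-2) → #-2
  target = base 0x5818 + off 0x04 + 2 + imm -2 = 0x581c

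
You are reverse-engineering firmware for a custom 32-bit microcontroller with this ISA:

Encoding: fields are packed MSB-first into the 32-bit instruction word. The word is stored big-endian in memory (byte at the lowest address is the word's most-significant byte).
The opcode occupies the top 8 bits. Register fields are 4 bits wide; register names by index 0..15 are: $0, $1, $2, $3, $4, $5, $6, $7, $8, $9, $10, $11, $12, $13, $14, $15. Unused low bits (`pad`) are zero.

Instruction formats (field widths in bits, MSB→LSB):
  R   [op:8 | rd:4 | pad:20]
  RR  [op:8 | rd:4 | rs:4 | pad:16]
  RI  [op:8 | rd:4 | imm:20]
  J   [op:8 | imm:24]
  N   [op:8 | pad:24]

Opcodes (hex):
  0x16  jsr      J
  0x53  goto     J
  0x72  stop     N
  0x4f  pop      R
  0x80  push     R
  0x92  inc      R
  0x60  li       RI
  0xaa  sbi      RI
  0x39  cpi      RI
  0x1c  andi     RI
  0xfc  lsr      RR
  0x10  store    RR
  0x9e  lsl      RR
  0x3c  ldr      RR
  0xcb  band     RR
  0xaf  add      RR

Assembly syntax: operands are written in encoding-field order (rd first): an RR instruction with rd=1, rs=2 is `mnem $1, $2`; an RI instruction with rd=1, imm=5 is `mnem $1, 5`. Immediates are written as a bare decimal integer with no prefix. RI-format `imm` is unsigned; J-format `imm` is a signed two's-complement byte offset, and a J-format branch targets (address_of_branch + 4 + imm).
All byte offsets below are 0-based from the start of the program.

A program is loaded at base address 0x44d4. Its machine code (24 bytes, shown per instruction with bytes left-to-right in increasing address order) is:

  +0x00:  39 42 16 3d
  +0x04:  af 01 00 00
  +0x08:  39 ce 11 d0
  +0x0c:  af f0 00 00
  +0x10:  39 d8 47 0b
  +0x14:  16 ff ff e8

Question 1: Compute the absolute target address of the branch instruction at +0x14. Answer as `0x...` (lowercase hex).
[14] 16 ff ff e8 → 0x16ffffe8
  op=0x16ffffe8>>24=0x16 ⇒ jsr (J)
  imm@[23:0]=0xffffe8 (s24→-24) ⇒ -24
  target = base 0x44d4 + off 0x14 + 4 + imm -24 = 0x44d4

0x44d4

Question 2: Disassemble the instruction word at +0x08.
cpi $12, 922064

+0x08: 39 ce 11 d0 ⇒ word 0x39ce11d0 (big)
  opcode bits[31:24]=0x39: cpi/RI
  [23:20] rd=12 = $12
  [19:0] imm=922064 = 922064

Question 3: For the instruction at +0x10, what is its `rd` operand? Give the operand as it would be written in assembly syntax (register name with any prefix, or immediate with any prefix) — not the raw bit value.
$13

+0x10: 39 d8 47 0b ⇒ word 0x39d8470b (big)
  top 8b → 0x39 → cpi [RI]
  [23:20] rd=13 = $13
  [19:0] imm=542475 = 542475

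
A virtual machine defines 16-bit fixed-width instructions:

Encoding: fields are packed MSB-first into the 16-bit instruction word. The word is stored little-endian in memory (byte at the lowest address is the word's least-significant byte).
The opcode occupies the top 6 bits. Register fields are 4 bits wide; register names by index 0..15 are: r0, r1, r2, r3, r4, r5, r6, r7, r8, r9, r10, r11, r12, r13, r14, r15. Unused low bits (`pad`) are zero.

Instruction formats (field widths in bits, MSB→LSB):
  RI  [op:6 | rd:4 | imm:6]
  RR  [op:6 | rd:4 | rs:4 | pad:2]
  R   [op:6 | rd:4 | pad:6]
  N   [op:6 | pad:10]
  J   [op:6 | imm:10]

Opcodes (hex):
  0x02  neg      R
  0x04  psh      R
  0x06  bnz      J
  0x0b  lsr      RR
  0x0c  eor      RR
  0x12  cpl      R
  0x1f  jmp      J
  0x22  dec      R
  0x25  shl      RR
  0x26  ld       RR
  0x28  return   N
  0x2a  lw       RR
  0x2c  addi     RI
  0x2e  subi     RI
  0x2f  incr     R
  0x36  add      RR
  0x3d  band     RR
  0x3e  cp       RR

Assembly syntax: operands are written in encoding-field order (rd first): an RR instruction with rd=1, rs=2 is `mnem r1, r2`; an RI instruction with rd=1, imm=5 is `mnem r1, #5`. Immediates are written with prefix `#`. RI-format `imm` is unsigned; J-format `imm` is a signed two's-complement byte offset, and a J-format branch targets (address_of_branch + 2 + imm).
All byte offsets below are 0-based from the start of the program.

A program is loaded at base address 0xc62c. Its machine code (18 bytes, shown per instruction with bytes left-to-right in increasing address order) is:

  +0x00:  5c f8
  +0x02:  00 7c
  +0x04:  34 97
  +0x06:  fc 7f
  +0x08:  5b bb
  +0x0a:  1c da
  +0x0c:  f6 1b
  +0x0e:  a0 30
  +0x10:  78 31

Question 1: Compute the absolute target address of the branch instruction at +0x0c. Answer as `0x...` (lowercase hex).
off 0x0c: read f6 1b as little → 0x1bf6
  top 6b → 0x6 → bnz [J]
  imm@[9:0]=0x3f6 (s10→-10) ⇒ #-10
  target = base 0xc62c + off 0x0c + 2 + imm -10 = 0xc630

0xc630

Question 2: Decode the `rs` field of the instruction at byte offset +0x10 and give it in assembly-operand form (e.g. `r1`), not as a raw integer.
@+10  little-endian(78 31) = 0x3178
  op=0x3178>>10=0xc ⇒ eor (RR)
  rd: (w>>6)&0xf=0x5 → r5
  rs: (w>>2)&0xf=0xe → r14

r14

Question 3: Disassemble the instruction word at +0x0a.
@+0a  little-endian(1c da) = 0xda1c
  op=0xda1c>>10=0x36 ⇒ add (RR)
  [9:6] rd=8 = r8
  [5:2] rs=7 = r7

add r8, r7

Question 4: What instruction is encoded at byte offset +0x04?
shl r12, r13

+0x04: 34 97 ⇒ word 0x9734 (little)
  top 6b → 0x25 → shl [RR]
  rd: (w>>6)&0xf=0xc → r12
  rs: (w>>2)&0xf=0xd → r13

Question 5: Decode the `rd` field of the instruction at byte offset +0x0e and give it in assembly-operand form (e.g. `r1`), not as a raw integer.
off 0x0e: read a0 30 as little → 0x30a0
  top 6b → 0xc → eor [RR]
  [9:6] rd=2 = r2
  [5:2] rs=8 = r8

r2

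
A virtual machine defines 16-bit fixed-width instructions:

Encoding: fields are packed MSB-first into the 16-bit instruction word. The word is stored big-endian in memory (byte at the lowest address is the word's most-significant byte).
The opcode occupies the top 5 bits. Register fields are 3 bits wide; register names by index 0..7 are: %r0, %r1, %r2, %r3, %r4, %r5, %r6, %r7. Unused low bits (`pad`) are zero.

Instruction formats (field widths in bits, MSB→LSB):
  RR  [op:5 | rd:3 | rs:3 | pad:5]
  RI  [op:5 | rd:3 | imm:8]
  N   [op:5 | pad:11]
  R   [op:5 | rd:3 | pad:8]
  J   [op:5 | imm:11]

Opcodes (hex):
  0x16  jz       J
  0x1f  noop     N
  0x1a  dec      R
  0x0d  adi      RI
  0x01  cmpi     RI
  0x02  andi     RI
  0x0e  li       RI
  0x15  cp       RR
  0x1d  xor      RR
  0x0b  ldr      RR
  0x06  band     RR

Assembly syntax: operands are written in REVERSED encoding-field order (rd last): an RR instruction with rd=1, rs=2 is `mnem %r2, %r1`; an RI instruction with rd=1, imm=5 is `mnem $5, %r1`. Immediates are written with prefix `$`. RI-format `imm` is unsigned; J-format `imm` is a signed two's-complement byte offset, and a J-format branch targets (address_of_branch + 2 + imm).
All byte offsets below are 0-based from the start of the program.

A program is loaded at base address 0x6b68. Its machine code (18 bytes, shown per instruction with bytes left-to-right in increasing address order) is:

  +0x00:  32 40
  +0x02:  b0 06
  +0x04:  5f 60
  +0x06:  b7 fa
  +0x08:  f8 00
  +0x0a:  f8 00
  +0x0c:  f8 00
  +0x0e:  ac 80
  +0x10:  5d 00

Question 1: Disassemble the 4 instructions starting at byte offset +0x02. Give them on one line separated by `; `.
[02] b0 06 → 0xb006
  opcode bits[15:11]=0x16: jz/J
  [10:0] imm=6 = $6
[04] 5f 60 → 0x5f60
  opcode bits[15:11]=0xb: ldr/RR
  [10:8] rd=7 = %r7
  [7:5] rs=3 = %r3
[06] b7 fa → 0xb7fa
  opcode bits[15:11]=0x16: jz/J
  [10:0] imm=2042 (s11→-6) = $-6
[08] f8 00 → 0xf800
  opcode bits[15:11]=0x1f: noop/N

jz $6; ldr %r3, %r7; jz $-6; noop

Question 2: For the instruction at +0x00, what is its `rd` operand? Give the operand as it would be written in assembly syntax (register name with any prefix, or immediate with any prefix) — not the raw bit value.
[00] 32 40 → 0x3240
  opcode bits[15:11]=0x6: band/RR
  rd@[10:8]=0x2 ⇒ %r2
  rs@[7:5]=0x2 ⇒ %r2

%r2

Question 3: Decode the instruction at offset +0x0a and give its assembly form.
[0a] f8 00 → 0xf800
  op=0xf800>>11=0x1f ⇒ noop (N)

noop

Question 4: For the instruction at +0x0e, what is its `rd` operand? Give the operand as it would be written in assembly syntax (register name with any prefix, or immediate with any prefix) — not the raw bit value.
@+0e  big-endian(ac 80) = 0xac80
  opcode bits[15:11]=0x15: cp/RR
  [10:8] rd=4 = %r4
  [7:5] rs=4 = %r4

%r4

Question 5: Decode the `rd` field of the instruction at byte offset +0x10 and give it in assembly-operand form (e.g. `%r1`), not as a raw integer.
%r5

off 0x10: read 5d 00 as big → 0x5d00
  top 5b → 0xb → ldr [RR]
  rd: (w>>8)&0x7=0x5 → %r5
  rs: (w>>5)&0x7=0x0 → %r0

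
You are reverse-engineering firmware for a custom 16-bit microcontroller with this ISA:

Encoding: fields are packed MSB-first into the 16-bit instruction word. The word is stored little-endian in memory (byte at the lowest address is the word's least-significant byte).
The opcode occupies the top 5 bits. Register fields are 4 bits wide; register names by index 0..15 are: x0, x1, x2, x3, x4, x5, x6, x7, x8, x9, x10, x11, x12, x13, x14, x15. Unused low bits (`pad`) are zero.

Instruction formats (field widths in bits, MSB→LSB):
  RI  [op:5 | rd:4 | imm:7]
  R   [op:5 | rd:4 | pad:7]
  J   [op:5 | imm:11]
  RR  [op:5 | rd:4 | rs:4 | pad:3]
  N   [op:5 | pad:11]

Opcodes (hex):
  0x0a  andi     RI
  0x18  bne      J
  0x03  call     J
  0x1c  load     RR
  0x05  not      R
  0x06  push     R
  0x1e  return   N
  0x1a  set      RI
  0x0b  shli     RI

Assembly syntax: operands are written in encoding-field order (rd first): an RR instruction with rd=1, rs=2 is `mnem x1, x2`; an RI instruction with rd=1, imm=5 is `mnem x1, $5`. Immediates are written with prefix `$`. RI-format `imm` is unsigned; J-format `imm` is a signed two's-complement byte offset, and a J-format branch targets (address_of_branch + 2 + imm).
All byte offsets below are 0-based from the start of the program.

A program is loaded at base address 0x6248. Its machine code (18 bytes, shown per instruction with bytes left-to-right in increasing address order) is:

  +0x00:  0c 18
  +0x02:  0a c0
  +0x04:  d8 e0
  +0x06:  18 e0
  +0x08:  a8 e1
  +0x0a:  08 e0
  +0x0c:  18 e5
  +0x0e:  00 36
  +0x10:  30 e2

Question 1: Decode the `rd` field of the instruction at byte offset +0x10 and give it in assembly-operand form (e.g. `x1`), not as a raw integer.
x4

+0x10: 30 e2 ⇒ word 0xe230 (little)
  op=0xe230>>11=0x1c ⇒ load (RR)
  [10:7] rd=4 = x4
  [6:3] rs=6 = x6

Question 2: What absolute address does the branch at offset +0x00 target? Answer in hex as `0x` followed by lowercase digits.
[00] 0c 18 → 0x180c
  opcode bits[15:11]=0x3: call/J
  imm: (w>>0)&0x7ff=0xc → $12
  target = base 0x6248 + off 0x00 + 2 + imm 12 = 0x6256

0x6256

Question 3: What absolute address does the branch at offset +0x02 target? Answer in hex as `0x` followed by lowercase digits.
@+02  little-endian(0a c0) = 0xc00a
  opcode bits[15:11]=0x18: bne/J
  [10:0] imm=10 = $10
  target = base 0x6248 + off 0x02 + 2 + imm 10 = 0x6256

0x6256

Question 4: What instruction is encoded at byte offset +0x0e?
push x12

[0e] 00 36 → 0x3600
  opcode bits[15:11]=0x6: push/R
  [10:7] rd=12 = x12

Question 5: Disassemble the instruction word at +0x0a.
off 0x0a: read 08 e0 as little → 0xe008
  opcode bits[15:11]=0x1c: load/RR
  [10:7] rd=0 = x0
  [6:3] rs=1 = x1

load x0, x1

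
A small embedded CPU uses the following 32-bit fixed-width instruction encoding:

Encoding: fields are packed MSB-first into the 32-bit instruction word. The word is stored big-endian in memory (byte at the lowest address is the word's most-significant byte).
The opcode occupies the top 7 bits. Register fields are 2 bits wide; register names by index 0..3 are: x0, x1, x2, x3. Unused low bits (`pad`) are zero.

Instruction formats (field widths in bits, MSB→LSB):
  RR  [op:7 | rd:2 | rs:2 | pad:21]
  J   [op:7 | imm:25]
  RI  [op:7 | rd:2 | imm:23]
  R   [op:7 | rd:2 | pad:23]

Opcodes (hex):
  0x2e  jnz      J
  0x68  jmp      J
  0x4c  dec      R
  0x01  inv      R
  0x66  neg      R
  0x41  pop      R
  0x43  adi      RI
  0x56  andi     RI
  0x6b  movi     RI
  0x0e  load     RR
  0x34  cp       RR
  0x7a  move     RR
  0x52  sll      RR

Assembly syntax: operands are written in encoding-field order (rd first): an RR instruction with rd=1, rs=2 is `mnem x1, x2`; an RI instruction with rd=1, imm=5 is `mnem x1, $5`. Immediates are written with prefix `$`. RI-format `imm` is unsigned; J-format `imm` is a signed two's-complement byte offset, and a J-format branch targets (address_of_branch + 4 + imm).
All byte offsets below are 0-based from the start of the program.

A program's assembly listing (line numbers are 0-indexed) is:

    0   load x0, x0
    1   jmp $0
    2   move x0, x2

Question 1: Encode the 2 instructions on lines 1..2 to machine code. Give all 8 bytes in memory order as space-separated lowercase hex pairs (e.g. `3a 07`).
1. jmp fields op=0x68:7|imm=0:25 → word d0000000h → d0 00 00 00
2. move fields op=0x7a:7|rd=0:2|rs=2:2|pad=0:21 → word f4400000h → f4 40 00 00

d0 00 00 00 f4 40 00 00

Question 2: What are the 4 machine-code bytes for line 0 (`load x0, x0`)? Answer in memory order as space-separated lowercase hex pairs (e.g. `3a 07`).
1c 00 00 00

L0: load op=0xe:7|rd=0:2|rs=0:2|pad=0:21 ⇒ 0x1c000000 ⇒ big 1c 00 00 00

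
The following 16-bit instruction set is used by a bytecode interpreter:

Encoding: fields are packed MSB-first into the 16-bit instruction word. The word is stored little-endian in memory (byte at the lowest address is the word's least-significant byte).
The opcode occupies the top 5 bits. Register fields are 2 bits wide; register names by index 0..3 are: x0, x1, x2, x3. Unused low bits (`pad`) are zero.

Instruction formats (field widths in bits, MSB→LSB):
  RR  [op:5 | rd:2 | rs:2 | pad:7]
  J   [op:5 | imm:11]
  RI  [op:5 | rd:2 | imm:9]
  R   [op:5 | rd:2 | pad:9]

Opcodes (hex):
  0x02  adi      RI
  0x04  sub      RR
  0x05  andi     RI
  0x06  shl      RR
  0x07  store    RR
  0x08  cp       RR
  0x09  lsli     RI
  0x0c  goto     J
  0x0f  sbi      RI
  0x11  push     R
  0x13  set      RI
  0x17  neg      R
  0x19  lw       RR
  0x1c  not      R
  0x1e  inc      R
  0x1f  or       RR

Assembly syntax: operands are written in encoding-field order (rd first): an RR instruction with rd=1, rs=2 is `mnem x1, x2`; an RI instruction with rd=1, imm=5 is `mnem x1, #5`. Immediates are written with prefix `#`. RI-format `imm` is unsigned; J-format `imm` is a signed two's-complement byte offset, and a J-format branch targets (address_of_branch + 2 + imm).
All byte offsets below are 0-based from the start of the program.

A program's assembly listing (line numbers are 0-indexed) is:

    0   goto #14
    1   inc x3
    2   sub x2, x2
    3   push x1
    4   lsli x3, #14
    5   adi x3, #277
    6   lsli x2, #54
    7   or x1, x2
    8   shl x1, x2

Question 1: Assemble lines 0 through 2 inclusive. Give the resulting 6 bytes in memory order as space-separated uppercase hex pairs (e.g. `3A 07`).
0E 60 00 F6 00 25

line 0 (goto): pack op=0xc:5|imm=14:11 = 0x600e; little→ 0e 60
line 1 (inc): pack op=0x1e:5|rd=3:2|pad=0:9 = 0xf600; little→ 00 f6
line 2 (sub): pack op=0x4:5|rd=2:2|rs=2:2|pad=0:7 = 0x2500; little→ 00 25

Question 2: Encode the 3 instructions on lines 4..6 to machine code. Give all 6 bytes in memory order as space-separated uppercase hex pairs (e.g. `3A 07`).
0E 4E 15 17 36 4C

4. lsli fields op=0x9:5|rd=3:2|imm=14:9 → word 4e0eh → 0e 4e
5. adi fields op=0x2:5|rd=3:2|imm=277:9 → word 1715h → 15 17
6. lsli fields op=0x9:5|rd=2:2|imm=54:9 → word 4c36h → 36 4c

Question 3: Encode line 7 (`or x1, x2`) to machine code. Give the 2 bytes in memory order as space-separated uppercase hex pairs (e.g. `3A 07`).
L7: or op=0x1f:5|rd=1:2|rs=2:2|pad=0:7 ⇒ 0xfb00 ⇒ little 00 fb

00 FB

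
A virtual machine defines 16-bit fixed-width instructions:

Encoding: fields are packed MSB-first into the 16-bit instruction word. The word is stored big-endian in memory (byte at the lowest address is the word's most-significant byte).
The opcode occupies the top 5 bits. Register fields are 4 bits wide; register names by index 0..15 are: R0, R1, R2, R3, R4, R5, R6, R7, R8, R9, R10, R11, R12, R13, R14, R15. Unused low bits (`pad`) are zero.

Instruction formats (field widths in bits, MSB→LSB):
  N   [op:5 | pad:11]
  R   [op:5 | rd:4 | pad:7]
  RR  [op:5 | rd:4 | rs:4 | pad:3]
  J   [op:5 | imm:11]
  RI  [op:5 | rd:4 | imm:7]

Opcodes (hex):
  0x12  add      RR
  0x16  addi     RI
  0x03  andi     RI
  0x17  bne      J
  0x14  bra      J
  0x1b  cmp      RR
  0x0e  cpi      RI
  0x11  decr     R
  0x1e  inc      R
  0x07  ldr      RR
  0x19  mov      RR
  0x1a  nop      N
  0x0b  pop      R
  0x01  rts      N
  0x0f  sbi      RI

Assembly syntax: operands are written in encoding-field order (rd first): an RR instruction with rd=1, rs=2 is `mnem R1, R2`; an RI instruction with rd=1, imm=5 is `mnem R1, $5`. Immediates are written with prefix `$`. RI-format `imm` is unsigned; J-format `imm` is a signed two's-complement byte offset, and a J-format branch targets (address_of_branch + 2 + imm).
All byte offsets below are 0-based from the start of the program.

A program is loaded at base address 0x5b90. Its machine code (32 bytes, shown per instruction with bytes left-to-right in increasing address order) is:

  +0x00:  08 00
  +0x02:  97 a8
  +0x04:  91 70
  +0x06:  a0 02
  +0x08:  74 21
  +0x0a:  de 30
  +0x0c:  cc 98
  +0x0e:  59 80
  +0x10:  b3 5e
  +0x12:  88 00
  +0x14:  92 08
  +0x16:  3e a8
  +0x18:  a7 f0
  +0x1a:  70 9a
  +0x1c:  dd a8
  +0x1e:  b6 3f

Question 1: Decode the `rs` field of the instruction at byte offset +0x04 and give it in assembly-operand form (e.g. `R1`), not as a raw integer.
@+04  big-endian(91 70) = 0x9170
  opcode bits[15:11]=0x12: add/RR
  rd@[10:7]=0x2 ⇒ R2
  rs@[6:3]=0xe ⇒ R14

R14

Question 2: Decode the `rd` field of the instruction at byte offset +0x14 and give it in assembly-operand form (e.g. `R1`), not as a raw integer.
+0x14: 92 08 ⇒ word 0x9208 (big)
  op=0x9208>>11=0x12 ⇒ add (RR)
  [10:7] rd=4 = R4
  [6:3] rs=1 = R1

R4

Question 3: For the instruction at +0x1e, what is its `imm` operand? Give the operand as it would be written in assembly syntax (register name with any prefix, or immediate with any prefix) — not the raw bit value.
[1e] b6 3f → 0xb63f
  opcode bits[15:11]=0x16: addi/RI
  rd: (w>>7)&0xf=0xc → R12
  imm: (w>>0)&0x7f=0x3f → $63

$63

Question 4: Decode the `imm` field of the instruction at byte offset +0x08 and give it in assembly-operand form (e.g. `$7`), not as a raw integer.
off 0x08: read 74 21 as big → 0x7421
  top 5b → 0xe → cpi [RI]
  [10:7] rd=8 = R8
  [6:0] imm=33 = $33

$33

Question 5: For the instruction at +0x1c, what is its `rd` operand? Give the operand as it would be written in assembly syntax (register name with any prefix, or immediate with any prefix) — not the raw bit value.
R11

+0x1c: dd a8 ⇒ word 0xdda8 (big)
  op=0xdda8>>11=0x1b ⇒ cmp (RR)
  [10:7] rd=11 = R11
  [6:3] rs=5 = R5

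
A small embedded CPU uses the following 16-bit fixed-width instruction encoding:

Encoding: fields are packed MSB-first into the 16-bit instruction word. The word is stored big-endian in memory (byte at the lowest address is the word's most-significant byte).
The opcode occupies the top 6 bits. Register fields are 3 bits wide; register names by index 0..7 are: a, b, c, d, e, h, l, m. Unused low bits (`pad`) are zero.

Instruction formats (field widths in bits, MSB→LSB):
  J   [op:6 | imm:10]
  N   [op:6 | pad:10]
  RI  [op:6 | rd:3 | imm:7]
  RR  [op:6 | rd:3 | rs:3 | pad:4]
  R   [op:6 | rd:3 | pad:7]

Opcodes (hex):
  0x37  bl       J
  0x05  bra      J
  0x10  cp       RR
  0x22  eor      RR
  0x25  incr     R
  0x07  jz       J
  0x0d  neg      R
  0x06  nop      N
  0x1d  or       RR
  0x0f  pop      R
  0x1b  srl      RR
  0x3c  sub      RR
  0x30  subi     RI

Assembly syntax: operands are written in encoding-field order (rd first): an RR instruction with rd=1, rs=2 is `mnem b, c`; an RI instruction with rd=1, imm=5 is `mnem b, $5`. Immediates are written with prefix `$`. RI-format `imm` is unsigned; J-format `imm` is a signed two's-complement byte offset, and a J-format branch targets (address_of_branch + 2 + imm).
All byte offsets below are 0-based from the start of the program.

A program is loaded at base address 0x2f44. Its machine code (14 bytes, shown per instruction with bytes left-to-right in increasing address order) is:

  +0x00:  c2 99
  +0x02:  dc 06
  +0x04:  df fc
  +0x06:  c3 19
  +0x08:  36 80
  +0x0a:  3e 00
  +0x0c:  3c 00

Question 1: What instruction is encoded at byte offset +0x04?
bl $-4

+0x04: df fc ⇒ word 0xdffc (big)
  opcode bits[15:10]=0x37: bl/J
  imm@[9:0]=0x3fc (s10→-4) ⇒ $-4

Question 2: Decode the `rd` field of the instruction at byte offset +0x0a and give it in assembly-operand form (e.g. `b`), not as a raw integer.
[0a] 3e 00 → 0x3e00
  top 6b → 0xf → pop [R]
  rd: (w>>7)&0x7=0x4 → e

e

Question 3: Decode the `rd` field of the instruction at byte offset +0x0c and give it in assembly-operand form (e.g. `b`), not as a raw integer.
off 0x0c: read 3c 00 as big → 0x3c00
  opcode bits[15:10]=0xf: pop/R
  rd@[9:7]=0x0 ⇒ a

a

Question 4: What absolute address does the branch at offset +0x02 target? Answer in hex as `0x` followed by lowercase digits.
+0x02: dc 06 ⇒ word 0xdc06 (big)
  op=0xdc06>>10=0x37 ⇒ bl (J)
  imm@[9:0]=0x6 ⇒ $6
  target = base 0x2f44 + off 0x02 + 2 + imm 6 = 0x2f4e

0x2f4e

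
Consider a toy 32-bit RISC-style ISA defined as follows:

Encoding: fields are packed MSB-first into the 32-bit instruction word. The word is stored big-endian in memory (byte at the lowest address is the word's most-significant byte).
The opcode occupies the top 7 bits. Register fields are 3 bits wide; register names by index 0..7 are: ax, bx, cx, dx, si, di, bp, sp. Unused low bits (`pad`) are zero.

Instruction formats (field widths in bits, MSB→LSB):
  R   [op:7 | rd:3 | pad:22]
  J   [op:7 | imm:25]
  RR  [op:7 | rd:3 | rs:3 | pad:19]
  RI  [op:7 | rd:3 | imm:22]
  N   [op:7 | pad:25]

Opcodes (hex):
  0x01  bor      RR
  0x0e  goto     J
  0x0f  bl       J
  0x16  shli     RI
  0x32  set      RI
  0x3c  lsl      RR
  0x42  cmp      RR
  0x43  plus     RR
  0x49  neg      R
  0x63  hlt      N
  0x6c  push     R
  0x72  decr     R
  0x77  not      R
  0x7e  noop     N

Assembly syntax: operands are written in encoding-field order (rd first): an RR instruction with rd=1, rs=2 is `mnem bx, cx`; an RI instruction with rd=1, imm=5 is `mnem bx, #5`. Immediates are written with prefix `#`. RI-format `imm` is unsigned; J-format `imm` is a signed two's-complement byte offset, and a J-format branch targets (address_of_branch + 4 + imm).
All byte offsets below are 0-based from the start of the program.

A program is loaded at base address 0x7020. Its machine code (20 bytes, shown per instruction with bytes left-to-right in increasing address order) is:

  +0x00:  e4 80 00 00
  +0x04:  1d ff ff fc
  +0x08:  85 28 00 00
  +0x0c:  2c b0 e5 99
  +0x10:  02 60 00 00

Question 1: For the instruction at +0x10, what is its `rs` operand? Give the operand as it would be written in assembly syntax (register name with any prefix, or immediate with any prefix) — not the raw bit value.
off 0x10: read 02 60 00 00 as big → 0x02600000
  opcode bits[31:25]=0x1: bor/RR
  rd: (w>>22)&0x7=0x1 → bx
  rs: (w>>19)&0x7=0x4 → si

si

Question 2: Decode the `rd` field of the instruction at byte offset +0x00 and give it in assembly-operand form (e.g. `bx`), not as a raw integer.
cx

off 0x00: read e4 80 00 00 as big → 0xe4800000
  opcode bits[31:25]=0x72: decr/R
  rd: (w>>22)&0x7=0x2 → cx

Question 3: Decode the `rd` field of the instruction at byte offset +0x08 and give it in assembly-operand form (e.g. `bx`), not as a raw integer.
[08] 85 28 00 00 → 0x85280000
  opcode bits[31:25]=0x42: cmp/RR
  [24:22] rd=4 = si
  [21:19] rs=5 = di

si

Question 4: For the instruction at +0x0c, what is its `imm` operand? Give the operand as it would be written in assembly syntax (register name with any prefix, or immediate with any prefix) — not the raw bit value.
#3204505

@+0c  big-endian(2c b0 e5 99) = 0x2cb0e599
  opcode bits[31:25]=0x16: shli/RI
  [24:22] rd=2 = cx
  [21:0] imm=3204505 = #3204505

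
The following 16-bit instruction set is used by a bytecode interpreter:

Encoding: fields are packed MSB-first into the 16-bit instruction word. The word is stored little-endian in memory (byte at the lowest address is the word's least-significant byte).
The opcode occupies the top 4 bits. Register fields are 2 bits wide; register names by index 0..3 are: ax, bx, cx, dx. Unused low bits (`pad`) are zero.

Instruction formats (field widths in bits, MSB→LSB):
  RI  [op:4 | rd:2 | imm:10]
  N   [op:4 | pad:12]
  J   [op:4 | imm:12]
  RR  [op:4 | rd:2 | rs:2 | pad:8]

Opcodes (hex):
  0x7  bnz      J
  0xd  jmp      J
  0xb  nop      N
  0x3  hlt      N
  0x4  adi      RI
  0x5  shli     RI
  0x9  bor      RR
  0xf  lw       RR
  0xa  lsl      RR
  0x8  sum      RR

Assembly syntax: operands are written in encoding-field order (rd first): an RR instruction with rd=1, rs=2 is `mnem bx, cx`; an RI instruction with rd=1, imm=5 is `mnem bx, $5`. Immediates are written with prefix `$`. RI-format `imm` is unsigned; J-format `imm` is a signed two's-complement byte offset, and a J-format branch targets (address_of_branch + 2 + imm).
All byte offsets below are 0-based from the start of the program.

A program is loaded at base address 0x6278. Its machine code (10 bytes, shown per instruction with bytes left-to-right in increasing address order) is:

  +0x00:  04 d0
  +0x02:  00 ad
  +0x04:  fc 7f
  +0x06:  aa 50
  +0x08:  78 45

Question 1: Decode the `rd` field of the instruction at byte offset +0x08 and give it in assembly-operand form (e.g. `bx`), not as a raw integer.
+0x08: 78 45 ⇒ word 0x4578 (little)
  opcode bits[15:12]=0x4: adi/RI
  [11:10] rd=1 = bx
  [9:0] imm=376 = $376

bx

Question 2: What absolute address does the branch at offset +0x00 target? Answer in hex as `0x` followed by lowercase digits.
0x627e

off 0x00: read 04 d0 as little → 0xd004
  top 4b → 0xd → jmp [J]
  imm@[11:0]=0x4 ⇒ $4
  target = base 0x6278 + off 0x00 + 2 + imm 4 = 0x627e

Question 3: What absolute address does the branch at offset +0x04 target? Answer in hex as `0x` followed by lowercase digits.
0x627a

[04] fc 7f → 0x7ffc
  op=0x7ffc>>12=0x7 ⇒ bnz (J)
  imm: (w>>0)&0xfff=0xffc (s12→-4) → $-4
  target = base 0x6278 + off 0x04 + 2 + imm -4 = 0x627a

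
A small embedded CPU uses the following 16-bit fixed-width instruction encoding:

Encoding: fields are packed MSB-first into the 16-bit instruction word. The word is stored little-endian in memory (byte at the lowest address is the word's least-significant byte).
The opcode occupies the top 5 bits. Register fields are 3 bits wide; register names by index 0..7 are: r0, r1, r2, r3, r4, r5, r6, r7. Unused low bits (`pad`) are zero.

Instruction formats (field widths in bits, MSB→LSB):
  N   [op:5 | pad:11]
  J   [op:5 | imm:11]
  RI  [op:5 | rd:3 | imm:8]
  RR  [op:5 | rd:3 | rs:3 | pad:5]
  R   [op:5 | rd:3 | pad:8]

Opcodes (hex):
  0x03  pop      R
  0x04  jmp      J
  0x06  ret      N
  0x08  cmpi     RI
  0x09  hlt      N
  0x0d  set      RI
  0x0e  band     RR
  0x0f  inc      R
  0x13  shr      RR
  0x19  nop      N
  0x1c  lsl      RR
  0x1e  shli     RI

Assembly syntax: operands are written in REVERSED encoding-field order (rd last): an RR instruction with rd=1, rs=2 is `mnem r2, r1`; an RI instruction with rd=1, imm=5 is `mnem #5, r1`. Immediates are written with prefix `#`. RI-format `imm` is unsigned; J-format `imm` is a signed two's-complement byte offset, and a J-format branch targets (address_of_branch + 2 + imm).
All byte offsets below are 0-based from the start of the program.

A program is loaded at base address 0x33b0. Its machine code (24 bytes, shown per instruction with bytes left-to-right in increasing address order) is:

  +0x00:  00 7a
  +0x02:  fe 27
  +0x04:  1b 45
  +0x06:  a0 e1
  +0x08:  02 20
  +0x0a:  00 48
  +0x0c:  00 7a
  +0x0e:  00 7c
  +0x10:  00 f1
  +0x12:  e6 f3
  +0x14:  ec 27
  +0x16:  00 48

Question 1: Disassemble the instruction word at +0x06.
lsl r5, r1

[06] a0 e1 → 0xe1a0
  op=0xe1a0>>11=0x1c ⇒ lsl (RR)
  rd: (w>>8)&0x7=0x1 → r1
  rs: (w>>5)&0x7=0x5 → r5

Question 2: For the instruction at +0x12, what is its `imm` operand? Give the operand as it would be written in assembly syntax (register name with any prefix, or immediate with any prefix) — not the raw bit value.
#230

+0x12: e6 f3 ⇒ word 0xf3e6 (little)
  op=0xf3e6>>11=0x1e ⇒ shli (RI)
  [10:8] rd=3 = r3
  [7:0] imm=230 = #230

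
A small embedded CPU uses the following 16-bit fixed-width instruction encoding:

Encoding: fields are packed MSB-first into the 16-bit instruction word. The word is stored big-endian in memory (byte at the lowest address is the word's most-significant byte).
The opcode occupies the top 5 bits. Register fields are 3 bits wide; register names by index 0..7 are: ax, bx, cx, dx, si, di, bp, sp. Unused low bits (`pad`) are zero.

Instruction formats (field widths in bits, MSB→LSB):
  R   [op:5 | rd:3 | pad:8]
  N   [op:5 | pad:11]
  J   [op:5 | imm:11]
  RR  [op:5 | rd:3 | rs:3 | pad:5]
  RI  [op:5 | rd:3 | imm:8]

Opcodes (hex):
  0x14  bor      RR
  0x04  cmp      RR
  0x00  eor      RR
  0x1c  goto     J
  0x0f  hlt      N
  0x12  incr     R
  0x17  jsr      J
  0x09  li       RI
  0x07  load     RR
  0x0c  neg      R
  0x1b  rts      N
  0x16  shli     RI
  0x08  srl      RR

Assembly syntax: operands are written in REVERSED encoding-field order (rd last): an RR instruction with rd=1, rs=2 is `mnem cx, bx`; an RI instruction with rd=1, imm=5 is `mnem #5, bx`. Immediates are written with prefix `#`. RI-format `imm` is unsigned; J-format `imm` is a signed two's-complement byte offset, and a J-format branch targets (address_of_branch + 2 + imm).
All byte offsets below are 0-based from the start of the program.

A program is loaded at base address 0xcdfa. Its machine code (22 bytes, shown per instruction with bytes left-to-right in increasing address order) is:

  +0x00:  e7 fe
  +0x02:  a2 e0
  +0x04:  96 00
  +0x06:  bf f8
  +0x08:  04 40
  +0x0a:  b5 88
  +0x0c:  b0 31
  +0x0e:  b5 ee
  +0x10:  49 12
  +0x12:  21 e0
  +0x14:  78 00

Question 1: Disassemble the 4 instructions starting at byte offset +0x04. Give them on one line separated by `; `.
@+04  big-endian(96 00) = 0x9600
  opcode bits[15:11]=0x12: incr/R
  rd: (w>>8)&0x7=0x6 → bp
@+06  big-endian(bf f8) = 0xbff8
  opcode bits[15:11]=0x17: jsr/J
  imm: (w>>0)&0x7ff=0x7f8 (s11→-8) → #-8
@+08  big-endian(04 40) = 0x0440
  opcode bits[15:11]=0x0: eor/RR
  rd: (w>>8)&0x7=0x4 → si
  rs: (w>>5)&0x7=0x2 → cx
@+0a  big-endian(b5 88) = 0xb588
  opcode bits[15:11]=0x16: shli/RI
  rd: (w>>8)&0x7=0x5 → di
  imm: (w>>0)&0xff=0x88 → #136

incr bp; jsr #-8; eor cx, si; shli #136, di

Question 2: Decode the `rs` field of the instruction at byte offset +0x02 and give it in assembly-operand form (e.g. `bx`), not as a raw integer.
off 0x02: read a2 e0 as big → 0xa2e0
  opcode bits[15:11]=0x14: bor/RR
  rd: (w>>8)&0x7=0x2 → cx
  rs: (w>>5)&0x7=0x7 → sp

sp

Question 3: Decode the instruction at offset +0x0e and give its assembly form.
@+0e  big-endian(b5 ee) = 0xb5ee
  opcode bits[15:11]=0x16: shli/RI
  rd: (w>>8)&0x7=0x5 → di
  imm: (w>>0)&0xff=0xee → #238

shli #238, di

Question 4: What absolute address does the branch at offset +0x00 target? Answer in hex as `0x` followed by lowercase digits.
+0x00: e7 fe ⇒ word 0xe7fe (big)
  opcode bits[15:11]=0x1c: goto/J
  [10:0] imm=2046 (s11→-2) = #-2
  target = base 0xcdfa + off 0x00 + 2 + imm -2 = 0xcdfa

0xcdfa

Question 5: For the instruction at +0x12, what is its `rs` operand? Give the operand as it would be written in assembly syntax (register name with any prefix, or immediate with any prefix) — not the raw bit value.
@+12  big-endian(21 e0) = 0x21e0
  opcode bits[15:11]=0x4: cmp/RR
  [10:8] rd=1 = bx
  [7:5] rs=7 = sp

sp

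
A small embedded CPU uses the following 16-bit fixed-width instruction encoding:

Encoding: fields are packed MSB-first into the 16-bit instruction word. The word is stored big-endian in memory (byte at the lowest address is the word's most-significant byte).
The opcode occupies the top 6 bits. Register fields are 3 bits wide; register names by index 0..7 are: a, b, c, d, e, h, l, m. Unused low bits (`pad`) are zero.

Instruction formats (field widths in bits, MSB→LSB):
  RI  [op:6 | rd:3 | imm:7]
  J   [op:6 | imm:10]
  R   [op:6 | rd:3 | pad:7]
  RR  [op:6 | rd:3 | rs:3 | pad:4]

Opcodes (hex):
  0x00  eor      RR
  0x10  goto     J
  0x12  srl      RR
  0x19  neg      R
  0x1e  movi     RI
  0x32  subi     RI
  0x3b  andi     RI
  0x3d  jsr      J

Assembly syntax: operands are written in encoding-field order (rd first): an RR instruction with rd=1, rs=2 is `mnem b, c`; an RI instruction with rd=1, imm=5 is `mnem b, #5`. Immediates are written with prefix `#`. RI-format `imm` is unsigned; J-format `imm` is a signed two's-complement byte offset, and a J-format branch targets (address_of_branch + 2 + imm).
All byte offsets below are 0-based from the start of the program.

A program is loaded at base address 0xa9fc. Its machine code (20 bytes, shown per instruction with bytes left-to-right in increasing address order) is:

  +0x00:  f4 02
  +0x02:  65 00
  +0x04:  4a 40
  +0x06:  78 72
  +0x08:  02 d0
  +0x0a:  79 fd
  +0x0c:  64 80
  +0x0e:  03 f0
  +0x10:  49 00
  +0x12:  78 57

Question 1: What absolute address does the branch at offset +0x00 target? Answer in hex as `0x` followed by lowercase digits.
off 0x00: read f4 02 as big → 0xf402
  op=0xf402>>10=0x3d ⇒ jsr (J)
  imm: (w>>0)&0x3ff=0x2 → #2
  target = base 0xa9fc + off 0x00 + 2 + imm 2 = 0xaa00

0xaa00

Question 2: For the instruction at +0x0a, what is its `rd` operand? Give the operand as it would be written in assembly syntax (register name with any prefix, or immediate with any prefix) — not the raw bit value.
@+0a  big-endian(79 fd) = 0x79fd
  top 6b → 0x1e → movi [RI]
  [9:7] rd=3 = d
  [6:0] imm=125 = #125

d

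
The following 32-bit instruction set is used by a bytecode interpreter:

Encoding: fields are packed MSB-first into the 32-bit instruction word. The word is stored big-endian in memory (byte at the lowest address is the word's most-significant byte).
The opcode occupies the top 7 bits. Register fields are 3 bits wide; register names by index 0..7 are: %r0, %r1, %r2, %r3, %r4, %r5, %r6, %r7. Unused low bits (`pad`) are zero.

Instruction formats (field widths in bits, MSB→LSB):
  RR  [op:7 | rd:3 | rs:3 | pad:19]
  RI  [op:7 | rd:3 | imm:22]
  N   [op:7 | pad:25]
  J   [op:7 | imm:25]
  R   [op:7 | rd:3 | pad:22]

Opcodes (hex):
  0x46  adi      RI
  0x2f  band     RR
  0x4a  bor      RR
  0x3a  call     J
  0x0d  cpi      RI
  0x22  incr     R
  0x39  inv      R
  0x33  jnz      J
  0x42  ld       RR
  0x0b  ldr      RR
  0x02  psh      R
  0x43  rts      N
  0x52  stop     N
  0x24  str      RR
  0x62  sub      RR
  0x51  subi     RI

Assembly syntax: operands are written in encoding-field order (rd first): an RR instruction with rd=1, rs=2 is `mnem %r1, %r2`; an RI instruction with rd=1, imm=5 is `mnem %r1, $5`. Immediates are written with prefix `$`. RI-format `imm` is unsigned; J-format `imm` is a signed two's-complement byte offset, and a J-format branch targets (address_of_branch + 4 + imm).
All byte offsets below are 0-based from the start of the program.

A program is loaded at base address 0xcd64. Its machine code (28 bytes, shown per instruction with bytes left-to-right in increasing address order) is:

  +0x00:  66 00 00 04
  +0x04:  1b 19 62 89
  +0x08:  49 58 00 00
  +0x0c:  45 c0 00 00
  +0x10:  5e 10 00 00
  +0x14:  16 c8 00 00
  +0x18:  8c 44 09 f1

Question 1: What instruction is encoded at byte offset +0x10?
band %r0, %r2

[10] 5e 10 00 00 → 0x5e100000
  top 7b → 0x2f → band [RR]
  rd@[24:22]=0x0 ⇒ %r0
  rs@[21:19]=0x2 ⇒ %r2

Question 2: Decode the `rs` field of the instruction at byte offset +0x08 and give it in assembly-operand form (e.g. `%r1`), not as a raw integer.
+0x08: 49 58 00 00 ⇒ word 0x49580000 (big)
  top 7b → 0x24 → str [RR]
  rd@[24:22]=0x5 ⇒ %r5
  rs@[21:19]=0x3 ⇒ %r3

%r3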